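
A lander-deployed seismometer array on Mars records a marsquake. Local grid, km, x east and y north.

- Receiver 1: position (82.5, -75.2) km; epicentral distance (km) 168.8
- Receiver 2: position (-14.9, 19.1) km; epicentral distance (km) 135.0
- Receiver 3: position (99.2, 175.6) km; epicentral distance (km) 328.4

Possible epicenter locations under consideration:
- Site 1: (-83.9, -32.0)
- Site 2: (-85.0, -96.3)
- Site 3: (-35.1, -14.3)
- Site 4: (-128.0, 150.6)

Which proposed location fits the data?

Site 2

For each candidate, compare |candidate − station| to the reported distance:
Site 1: residuals Receiver 1 3.1, Receiver 2 49.1, Receiver 3 51.6 → max 51.6 km
Site 2: residuals Receiver 1 0.0, Receiver 2 0.0, Receiver 3 0.0 → max 0.0 km
Site 3: residuals Receiver 1 36.4, Receiver 2 96.0, Receiver 3 95.8 → max 96.0 km
Site 4: residuals Receiver 1 139.9, Receiver 2 38.4, Receiver 3 99.8 → max 139.9 km
Only Site 2 has all residuals ≈ 0.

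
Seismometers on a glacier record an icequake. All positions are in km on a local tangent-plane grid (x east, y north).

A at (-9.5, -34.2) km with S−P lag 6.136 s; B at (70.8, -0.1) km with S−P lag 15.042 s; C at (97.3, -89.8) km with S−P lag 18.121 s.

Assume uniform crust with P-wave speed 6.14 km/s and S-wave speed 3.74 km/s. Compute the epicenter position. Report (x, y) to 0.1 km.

x ≈ -68.1 km, y ≈ -37.8 km

Distance from S−P lag: d = Δt · v_P v_S / (v_P − v_S) = Δt · (6.14·3.74)/(6.14−3.74) ≈ 9.5682·Δt.
So d_A = 58.71, d_B = 143.92, d_C = 173.38 km.
Circle about each station: (x + 9.5)² + (y + 34.2)² = 58.71²; (x − 70.8)² + (y + 0.1)² = 143.92²; (x − 97.3)² + (y + 89.8)² = 173.38².
Subtracting the A equation from the B and C equations removes the quadratic terms:
160.6 x + 68.2 y = -13513.34
213.6 x − 111.2 y = -10342.32
Solving the 2×2 system: x ≈ -68.1, y ≈ -37.8 km.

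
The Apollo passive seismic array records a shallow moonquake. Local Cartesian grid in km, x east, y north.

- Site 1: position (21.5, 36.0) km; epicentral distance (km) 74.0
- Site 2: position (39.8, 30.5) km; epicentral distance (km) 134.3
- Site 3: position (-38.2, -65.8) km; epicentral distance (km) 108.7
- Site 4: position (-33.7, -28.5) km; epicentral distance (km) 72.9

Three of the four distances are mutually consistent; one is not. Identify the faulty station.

Site 2

Solve using three stations at a time. Using Site 1, Site 3, Site 4 (subtract circle equations pairwise → linear system) gives (x, y) ≈ (-52.2, 42.0).
Distances from that point to each station vs reported:
  Site 1: calculated 74.0 vs reported 74.0 → residual 0.0 km
  Site 2: calculated 92.7 vs reported 134.3 → residual 41.6 km
  Site 3: calculated 108.7 vs reported 108.7 → residual 0.0 km
  Site 4: calculated 72.9 vs reported 72.9 → residual 0.0 km
Site 1, Site 3, Site 4 are mutually consistent (residuals ≈ 0); Site 2 is off by 41.6 km.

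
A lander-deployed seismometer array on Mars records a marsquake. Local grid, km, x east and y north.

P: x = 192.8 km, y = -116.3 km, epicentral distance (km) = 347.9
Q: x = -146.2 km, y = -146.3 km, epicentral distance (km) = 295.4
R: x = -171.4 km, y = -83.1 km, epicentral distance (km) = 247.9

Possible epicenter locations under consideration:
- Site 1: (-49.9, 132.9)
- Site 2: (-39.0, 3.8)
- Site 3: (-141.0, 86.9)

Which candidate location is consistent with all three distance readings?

Site 1

For each candidate, compare |candidate − station| to the reported distance:
Site 1: residuals P 0.0, Q 0.1, R 0.1 → max 0.1 km
Site 2: residuals P 86.8, Q 110.9, R 89.5 → max 110.9 km
Site 3: residuals P 42.9, Q 62.1, R 75.2 → max 75.2 km
Only Site 1 has all residuals ≈ 0.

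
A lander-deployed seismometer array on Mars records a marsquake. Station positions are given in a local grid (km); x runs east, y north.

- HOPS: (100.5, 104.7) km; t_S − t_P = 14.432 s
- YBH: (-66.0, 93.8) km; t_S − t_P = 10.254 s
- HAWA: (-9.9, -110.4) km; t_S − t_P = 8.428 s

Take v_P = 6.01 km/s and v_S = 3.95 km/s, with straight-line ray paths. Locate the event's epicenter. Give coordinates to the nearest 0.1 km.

-16.5 km east, -13.5 km north

Distance from S−P lag: d = Δt · v_P v_S / (v_P − v_S) = Δt · (6.01·3.95)/(6.01−3.95) ≈ 11.5240·Δt.
So d_HOPS = 166.31, d_YBH = 118.17, d_HAWA = 97.12 km.
Circle about each station: (x − 100.5)² + (y − 104.7)² = 166.31²; (x + 66.0)² + (y − 93.8)² = 118.17²; (x + 9.9)² + (y + 110.4)² = 97.12².
Subtracting pairs of circle equations eliminates x²+y² and gives linear equations (the radical axes):
-333.0 x − 21.8 y = 5786.97
-220.8 x − 430.2 y = 9450.55
Solving the 2×2 system: x ≈ -16.5, y ≈ -13.5 km.
Check against HOPS (with the unrounded x, y): √((x − 100.5)²+(y − 104.7)²) = 166.31 ≈ 166.31 km. ✓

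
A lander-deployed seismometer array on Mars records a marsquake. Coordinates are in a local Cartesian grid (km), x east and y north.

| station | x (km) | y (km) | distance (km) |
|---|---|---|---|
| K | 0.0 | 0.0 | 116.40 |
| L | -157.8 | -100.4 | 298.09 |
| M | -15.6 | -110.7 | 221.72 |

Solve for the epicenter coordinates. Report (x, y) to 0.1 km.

(67.4, 94.9)

Circle about each station: x² + y² = 116.40²; (x + 157.8)² + (y + 100.4)² = 298.09²; (x + 15.6)² + (y + 110.7)² = 221.72².
Subtracting the K equation from the L and M equations removes the quadratic terms:
-315.6 x − 200.8 y = -40327.69
-31.2 x − 221.4 y = -23112.95
Solving the 2×2 system: x ≈ 67.4, y ≈ 94.9 km.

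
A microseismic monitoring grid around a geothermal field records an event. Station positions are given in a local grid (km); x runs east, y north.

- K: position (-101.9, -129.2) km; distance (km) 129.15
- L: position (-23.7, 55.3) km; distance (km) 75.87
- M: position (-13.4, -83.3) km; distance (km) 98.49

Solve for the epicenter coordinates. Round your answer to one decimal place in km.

-71.4 km east, -3.7 km north

Circle about each station: (x + 101.9)² + (y + 129.2)² = 129.15²; (x + 23.7)² + (y − 55.3)² = 75.87²; (x + 13.4)² + (y + 83.3)² = 98.49².
Subtracting the K equation from the L and M equations removes the quadratic terms:
156.4 x + 369.0 y = -12533.00
177.0 x + 91.8 y = -12978.36
Solving the 2×2 system: x ≈ -71.4, y ≈ -3.7 km.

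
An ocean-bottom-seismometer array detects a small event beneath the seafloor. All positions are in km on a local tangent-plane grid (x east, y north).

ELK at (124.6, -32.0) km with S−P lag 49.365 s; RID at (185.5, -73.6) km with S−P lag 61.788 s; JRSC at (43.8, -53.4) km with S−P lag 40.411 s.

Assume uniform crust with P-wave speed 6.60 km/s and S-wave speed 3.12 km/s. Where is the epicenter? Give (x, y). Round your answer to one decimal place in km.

Distance from S−P lag: d = Δt · v_P v_S / (v_P − v_S) = Δt · (6.60·3.12)/(6.60−3.12) ≈ 5.9172·Δt.
So d_ELK = 292.10, d_RID = 365.61, d_JRSC = 239.12 km.
Circle about each station: (x − 124.6)² + (y + 32.0)² = 292.10²; (x − 185.5)² + (y + 73.6)² = 365.61²; (x − 43.8)² + (y + 53.4)² = 239.12².
Subtracting pairs of circle equations eliminates x²+y² and gives linear equations (the radical axes):
121.8 x − 83.2 y = -25070.21
-161.6 x − 42.8 y = 16364.88
Solving the 2×2 system: x ≈ -130.5, y ≈ 110.3 km.

(-130.5, 110.3)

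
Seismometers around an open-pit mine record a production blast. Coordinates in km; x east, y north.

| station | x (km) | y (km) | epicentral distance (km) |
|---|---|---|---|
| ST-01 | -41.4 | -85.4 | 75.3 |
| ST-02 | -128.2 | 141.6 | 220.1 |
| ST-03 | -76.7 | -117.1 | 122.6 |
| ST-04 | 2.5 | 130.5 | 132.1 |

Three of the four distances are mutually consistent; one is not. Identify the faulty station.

Solve using three stations at a time. Using ST-01, ST-02, ST-03 (subtract circle equations pairwise → linear system) gives (x, y) ≈ (9.6, -30.0).
Distances from that point to each station vs reported:
  ST-01: calculated 75.3 vs reported 75.3 → residual 0.0 km
  ST-02: calculated 220.1 vs reported 220.1 → residual 0.0 km
  ST-03: calculated 122.6 vs reported 122.6 → residual 0.0 km
  ST-04: calculated 160.7 vs reported 132.1 → residual 28.6 km
ST-01, ST-02, ST-03 are mutually consistent (residuals ≈ 0); ST-04 is off by 28.6 km.

ST-04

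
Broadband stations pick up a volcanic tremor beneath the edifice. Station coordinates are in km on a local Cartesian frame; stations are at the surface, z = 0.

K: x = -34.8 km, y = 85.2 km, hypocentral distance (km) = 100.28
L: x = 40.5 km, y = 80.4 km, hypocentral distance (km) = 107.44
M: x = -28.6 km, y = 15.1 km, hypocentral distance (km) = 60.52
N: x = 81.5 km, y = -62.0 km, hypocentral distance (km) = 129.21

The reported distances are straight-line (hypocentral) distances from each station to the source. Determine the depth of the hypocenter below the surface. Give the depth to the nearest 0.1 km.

Each station gives a sphere (x−x_i)² + (y−y_i)² + z² = d_i² (stations at z=0).
Subtracting the K sphere from L and M: z² cancels, leaving linear equations in x and y:
150.6 x − 9.6 y = -1852.95
12.4 x − 140.2 y = -1030.70
Solving: x ≈ -11.902, y ≈ 6.299 km (keep extra digits for the depth step; rounded: -11.9, 6.3).
Then from the K sphere: z² = 100.28² − (x + 34.8)² − (y − 85.2)² with x = -11.902, y = 6.299, so z ≈ 57.501 ≈ 57.5 km.
Check against N (with the unrounded solution): distance 129.21 ≈ 129.21 km. ✓

z ≈ 57.5 km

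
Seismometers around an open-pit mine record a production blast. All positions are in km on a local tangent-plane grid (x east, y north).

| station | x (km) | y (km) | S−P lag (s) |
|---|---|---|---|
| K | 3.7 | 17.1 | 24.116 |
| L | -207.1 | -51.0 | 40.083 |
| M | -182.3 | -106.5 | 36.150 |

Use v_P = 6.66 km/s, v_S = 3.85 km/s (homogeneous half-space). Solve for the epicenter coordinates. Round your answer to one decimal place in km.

Distance from S−P lag: d = Δt · v_P v_S / (v_P − v_S) = Δt · (6.66·3.85)/(6.66−3.85) ≈ 9.1249·Δt.
So d_K = 220.06, d_L = 365.75, d_M = 329.87 km.
Circle about each station: (x − 3.7)² + (y − 17.1)² = 220.06²; (x + 207.1)² + (y + 51.0)² = 365.75²; (x + 182.3)² + (y + 106.5)² = 329.87².
Subtracting pairs of circle equations eliminates x²+y² and gives linear equations (the radical axes):
-421.6 x − 136.2 y = -40161.35
-372.0 x − 247.2 y = -16118.37
Solving the 2×2 system: x ≈ 144.4, y ≈ -152.1 km.

x ≈ 144.4 km, y ≈ -152.1 km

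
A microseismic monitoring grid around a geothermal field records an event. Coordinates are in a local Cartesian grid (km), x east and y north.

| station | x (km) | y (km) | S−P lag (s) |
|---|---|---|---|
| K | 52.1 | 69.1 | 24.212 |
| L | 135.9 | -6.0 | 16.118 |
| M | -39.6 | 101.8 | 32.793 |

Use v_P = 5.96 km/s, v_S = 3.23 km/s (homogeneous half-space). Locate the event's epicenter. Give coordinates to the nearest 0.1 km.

Distance from S−P lag: d = Δt · v_P v_S / (v_P − v_S) = Δt · (5.96·3.23)/(5.96−3.23) ≈ 7.0516·Δt.
So d_K = 170.73, d_L = 113.66, d_M = 231.24 km.
Circle about each station: (x − 52.1)² + (y − 69.1)² = 170.73²; (x − 135.9)² + (y + 6.0)² = 113.66²; (x + 39.6)² + (y − 101.8)² = 231.24².
Subtracting the K equation from the L and M equations removes the quadratic terms:
167.6 x − 150.2 y = 27245.73
-183.4 x + 65.4 y = -19881.02
Solving the 2×2 system: x ≈ 72.6, y ≈ -100.4 km.
Check against K (with the unrounded x, y): √((x − 52.1)²+(y − 69.1)²) = 170.71 ≈ 170.73 km. ✓

72.6 km east, -100.4 km north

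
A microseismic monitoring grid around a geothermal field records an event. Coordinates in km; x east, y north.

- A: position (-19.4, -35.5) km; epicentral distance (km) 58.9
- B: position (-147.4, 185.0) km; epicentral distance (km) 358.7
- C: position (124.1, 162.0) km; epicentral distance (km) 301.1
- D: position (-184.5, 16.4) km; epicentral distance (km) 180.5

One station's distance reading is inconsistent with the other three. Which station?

Solve using three stations at a time. Using A, C, D (subtract circle equations pairwise → linear system) gives (x, y) ≈ (-39.3, -90.9).
Distances from that point to each station vs reported:
  A: calculated 58.8 vs reported 58.9 → residual 0.1 km
  B: calculated 296.3 vs reported 358.7 → residual 62.4 km
  C: calculated 301.1 vs reported 301.1 → residual 0.0 km
  D: calculated 180.5 vs reported 180.5 → residual 0.0 km
A, C, D are mutually consistent (residuals ≈ 0); B is off by 62.4 km.

B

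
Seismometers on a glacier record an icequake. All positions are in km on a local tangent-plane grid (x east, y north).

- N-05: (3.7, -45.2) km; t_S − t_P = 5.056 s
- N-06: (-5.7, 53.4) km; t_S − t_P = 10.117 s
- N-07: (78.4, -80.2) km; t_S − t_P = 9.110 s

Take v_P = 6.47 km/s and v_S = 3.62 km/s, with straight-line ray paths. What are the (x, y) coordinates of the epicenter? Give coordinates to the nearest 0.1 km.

35.7 km east, -18.7 km north

Distance from S−P lag: d = Δt · v_P v_S / (v_P − v_S) = Δt · (6.47·3.62)/(6.47−3.62) ≈ 8.2180·Δt.
So d_N-05 = 41.55, d_N-06 = 83.14, d_N-07 = 74.87 km.
Circle about each station: (x − 3.7)² + (y + 45.2)² = 41.55²; (x + 5.7)² + (y − 53.4)² = 83.14²; (x − 78.4)² + (y + 80.2)² = 74.87².
Subtracting the N-05 equation from the N-06 and N-07 equations removes the quadratic terms:
-18.8 x + 197.2 y = -4358.54
149.4 x − 70.0 y = 6642.76
Solving the 2×2 system: x ≈ 35.7, y ≈ -18.7 km.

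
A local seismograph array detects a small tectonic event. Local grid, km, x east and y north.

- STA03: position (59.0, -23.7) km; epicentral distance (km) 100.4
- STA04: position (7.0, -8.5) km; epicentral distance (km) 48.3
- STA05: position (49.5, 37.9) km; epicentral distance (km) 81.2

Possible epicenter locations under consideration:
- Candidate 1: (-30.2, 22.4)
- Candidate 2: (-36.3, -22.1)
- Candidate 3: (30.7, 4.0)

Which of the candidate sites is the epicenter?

Candidate 1

For each candidate, compare |candidate − station| to the reported distance:
Candidate 1: residuals STA03 0.0, STA04 0.1, STA05 0.0 → max 0.1 km
Candidate 2: residuals STA03 5.1, STA04 2.9, STA05 23.5 → max 23.5 km
Candidate 3: residuals STA03 60.8, STA04 21.5, STA05 42.4 → max 60.8 km
Only Candidate 1 has all residuals ≈ 0.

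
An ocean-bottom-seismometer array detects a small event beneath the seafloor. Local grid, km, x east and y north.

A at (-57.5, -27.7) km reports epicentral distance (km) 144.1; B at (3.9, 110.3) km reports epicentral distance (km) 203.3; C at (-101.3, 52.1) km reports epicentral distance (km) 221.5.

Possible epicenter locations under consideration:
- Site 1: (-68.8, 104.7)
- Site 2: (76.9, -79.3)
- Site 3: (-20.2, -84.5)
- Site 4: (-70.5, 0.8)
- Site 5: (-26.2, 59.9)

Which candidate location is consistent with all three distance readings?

Site 2

For each candidate, compare |candidate − station| to the reported distance:
Site 1: residuals A 11.2, B 130.4, C 159.7 → max 159.7 km
Site 2: residuals A 0.1, B 0.1, C 0.1 → max 0.1 km
Site 3: residuals A 76.1, B 7.0, C 62.6 → max 76.1 km
Site 4: residuals A 112.8, B 70.9, C 161.7 → max 161.7 km
Site 5: residuals A 51.1, B 144.6, C 146.0 → max 146.0 km
Only Site 2 has all residuals ≈ 0.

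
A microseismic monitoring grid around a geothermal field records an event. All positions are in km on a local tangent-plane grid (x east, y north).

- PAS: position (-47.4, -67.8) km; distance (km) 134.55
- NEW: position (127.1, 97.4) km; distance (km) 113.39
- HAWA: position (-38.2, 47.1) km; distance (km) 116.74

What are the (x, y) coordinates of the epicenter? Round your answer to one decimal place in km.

Circle about each station: (x + 47.4)² + (y + 67.8)² = 134.55²; (x − 127.1)² + (y − 97.4)² = 113.39²; (x + 38.2)² + (y − 47.1)² = 116.74².
Subtracting the PAS equation from the NEW and HAWA equations removes the quadratic terms:
349.0 x + 330.4 y = 24043.98
18.4 x + 229.8 y = 1309.52
Solving the 2×2 system: x ≈ 68.7, y ≈ 0.2 km.

x ≈ 68.7 km, y ≈ 0.2 km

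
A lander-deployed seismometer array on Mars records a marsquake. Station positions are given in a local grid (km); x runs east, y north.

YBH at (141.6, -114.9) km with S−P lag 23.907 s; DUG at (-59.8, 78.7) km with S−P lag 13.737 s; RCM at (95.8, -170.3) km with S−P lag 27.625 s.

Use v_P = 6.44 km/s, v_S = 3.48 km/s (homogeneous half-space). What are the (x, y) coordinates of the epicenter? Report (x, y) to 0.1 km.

Distance from S−P lag: d = Δt · v_P v_S / (v_P − v_S) = Δt · (6.44·3.48)/(6.44−3.48) ≈ 7.5714·Δt.
So d_YBH = 181.01, d_DUG = 104.01, d_RCM = 209.16 km.
Circle about each station: (x − 141.6)² + (y + 114.9)² = 181.01²; (x + 59.8)² + (y − 78.7)² = 104.01²; (x − 95.8)² + (y + 170.3)² = 209.16².
Subtracting the YBH equation from the DUG and RCM equations removes the quadratic terms:
-402.8 x + 387.2 y = -1536.30
-91.6 x − 110.8 y = -6056.13
Solving the 2×2 system: x ≈ 31.4, y ≈ 28.7 km.
Check against YBH (with the unrounded x, y): √((x − 141.6)²+(y + 114.9)²) = 181.01 ≈ 181.01 km. ✓

31.4 km east, 28.7 km north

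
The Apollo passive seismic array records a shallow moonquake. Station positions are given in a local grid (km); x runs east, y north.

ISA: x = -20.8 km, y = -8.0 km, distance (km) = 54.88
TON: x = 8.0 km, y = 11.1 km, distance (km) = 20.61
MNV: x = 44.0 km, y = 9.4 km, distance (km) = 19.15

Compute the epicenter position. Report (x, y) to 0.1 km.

Circle about each station: (x + 20.8)² + (y + 8.0)² = 54.88²; (x − 8.0)² + (y − 11.1)² = 20.61²; (x − 44.0)² + (y − 9.4)² = 19.15².
Subtracting the ISA equation from the TON and MNV equations removes the quadratic terms:
57.6 x + 38.2 y = 2277.61
129.6 x + 34.8 y = 4172.81
Solving the 2×2 system: x ≈ 27.2, y ≈ 18.6 km.
Check against ISA (with the unrounded x, y): √((x + 20.8)²+(y + 8.0)²) = 54.88 ≈ 54.88 km. ✓

27.2 km east, 18.6 km north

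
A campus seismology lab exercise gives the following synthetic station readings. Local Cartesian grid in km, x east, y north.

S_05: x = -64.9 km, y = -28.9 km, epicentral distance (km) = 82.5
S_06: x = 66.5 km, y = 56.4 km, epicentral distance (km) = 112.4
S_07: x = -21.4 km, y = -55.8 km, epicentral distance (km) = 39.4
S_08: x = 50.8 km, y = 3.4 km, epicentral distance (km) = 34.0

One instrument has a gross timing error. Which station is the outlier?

S_08

Solve using three stations at a time. Using S_05, S_06, S_07 (subtract circle equations pairwise → linear system) gives (x, y) ≈ (16.2, -44.1).
Distances from that point to each station vs reported:
  S_05: calculated 82.5 vs reported 82.5 → residual 0.0 km
  S_06: calculated 112.4 vs reported 112.4 → residual 0.0 km
  S_07: calculated 39.4 vs reported 39.4 → residual 0.0 km
  S_08: calculated 58.8 vs reported 34.0 → residual 24.8 km
S_05, S_06, S_07 are mutually consistent (residuals ≈ 0); S_08 is off by 24.8 km.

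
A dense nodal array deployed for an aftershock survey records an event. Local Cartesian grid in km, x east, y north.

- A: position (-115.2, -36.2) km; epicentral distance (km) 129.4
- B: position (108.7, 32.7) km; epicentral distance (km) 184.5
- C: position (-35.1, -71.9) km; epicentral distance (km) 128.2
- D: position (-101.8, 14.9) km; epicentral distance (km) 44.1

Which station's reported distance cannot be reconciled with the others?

Solve using three stations at a time. Using B, C, D (subtract circle equations pairwise → linear system) gives (x, y) ≈ (-75.0, 49.9).
Distances from that point to each station vs reported:
  A: calculated 95.1 vs reported 129.4 → residual 34.3 km
  B: calculated 184.5 vs reported 184.5 → residual 0.0 km
  C: calculated 128.2 vs reported 128.2 → residual 0.0 km
  D: calculated 44.1 vs reported 44.1 → residual 0.0 km
B, C, D are mutually consistent (residuals ≈ 0); A is off by 34.3 km.

A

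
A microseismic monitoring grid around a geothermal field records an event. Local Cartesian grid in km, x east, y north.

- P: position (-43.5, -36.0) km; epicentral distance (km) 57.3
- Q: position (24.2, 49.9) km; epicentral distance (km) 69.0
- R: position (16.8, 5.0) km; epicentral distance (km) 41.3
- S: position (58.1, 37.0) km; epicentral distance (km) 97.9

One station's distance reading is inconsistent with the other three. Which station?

Solve using three stations at a time. Using P, Q, S (subtract circle equations pairwise → linear system) gives (x, y) ≈ (-38.5, 21.1).
Distances from that point to each station vs reported:
  P: calculated 57.3 vs reported 57.3 → residual 0.0 km
  Q: calculated 69.0 vs reported 69.0 → residual 0.0 km
  R: calculated 57.6 vs reported 41.3 → residual 16.3 km
  S: calculated 97.9 vs reported 97.9 → residual 0.0 km
P, Q, S are mutually consistent (residuals ≈ 0); R is off by 16.3 km.

R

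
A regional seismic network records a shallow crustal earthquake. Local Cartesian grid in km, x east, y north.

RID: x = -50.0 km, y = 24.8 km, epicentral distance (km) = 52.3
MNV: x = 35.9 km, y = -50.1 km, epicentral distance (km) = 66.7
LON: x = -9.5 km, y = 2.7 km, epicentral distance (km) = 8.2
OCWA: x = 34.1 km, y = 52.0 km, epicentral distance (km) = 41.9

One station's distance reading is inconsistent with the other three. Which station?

OCWA

Solve using three stations at a time. Using RID, MNV, LON (subtract circle equations pairwise → linear system) gives (x, y) ≈ (-1.5, 5.1).
Distances from that point to each station vs reported:
  RID: calculated 52.3 vs reported 52.3 → residual 0.0 km
  MNV: calculated 66.7 vs reported 66.7 → residual 0.0 km
  LON: calculated 8.4 vs reported 8.2 → residual 0.2 km
  OCWA: calculated 58.8 vs reported 41.9 → residual 16.9 km
RID, MNV, LON are mutually consistent (residuals ≈ 0); OCWA is off by 16.9 km.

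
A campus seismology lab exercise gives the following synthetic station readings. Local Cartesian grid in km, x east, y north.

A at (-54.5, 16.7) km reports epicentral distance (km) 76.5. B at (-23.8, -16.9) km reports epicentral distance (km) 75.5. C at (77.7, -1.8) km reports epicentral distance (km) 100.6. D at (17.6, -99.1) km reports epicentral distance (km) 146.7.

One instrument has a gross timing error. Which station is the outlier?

C

Solve using three stations at a time. Using A, B, D (subtract circle equations pairwise → linear system) gives (x, y) ≈ (15.6, 47.6).
Distances from that point to each station vs reported:
  A: calculated 76.6 vs reported 76.5 → residual 0.1 km
  B: calculated 75.6 vs reported 75.5 → residual 0.1 km
  C: calculated 79.4 vs reported 100.6 → residual 21.2 km
  D: calculated 146.8 vs reported 146.7 → residual 0.1 km
A, B, D are mutually consistent (residuals ≈ 0); C is off by 21.2 km.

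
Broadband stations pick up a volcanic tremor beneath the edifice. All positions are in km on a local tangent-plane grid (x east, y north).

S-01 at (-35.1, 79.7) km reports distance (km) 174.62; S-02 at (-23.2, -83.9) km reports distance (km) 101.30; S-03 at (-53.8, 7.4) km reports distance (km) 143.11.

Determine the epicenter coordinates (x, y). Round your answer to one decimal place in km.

Circle about each station: (x + 35.1)² + (y − 79.7)² = 174.62²; (x + 23.2)² + (y + 83.9)² = 101.30²; (x + 53.8)² + (y − 7.4)² = 143.11².
Subtracting pairs of circle equations eliminates x²+y² and gives linear equations (the radical axes):
23.8 x − 327.2 y = 20223.80
-37.4 x − 144.6 y = 5376.77
Solving the 2×2 system: x ≈ 74.3, y ≈ -56.4 km.
Check against S-01 (with the unrounded x, y): √((x + 35.1)²+(y − 79.7)²) = 174.63 ≈ 174.62 km. ✓

x ≈ 74.3 km, y ≈ -56.4 km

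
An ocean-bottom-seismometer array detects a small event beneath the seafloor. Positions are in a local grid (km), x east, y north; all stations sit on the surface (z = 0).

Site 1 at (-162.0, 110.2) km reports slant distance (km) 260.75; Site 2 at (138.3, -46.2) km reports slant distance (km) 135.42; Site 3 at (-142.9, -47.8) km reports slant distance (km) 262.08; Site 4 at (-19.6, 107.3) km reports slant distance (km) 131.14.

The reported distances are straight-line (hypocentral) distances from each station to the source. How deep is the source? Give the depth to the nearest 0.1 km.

z ≈ 62.4 km

Each station gives a sphere (x−x_i)² + (y−y_i)² + z² = d_i² (stations at z=0).
Subtracting the Site 1 sphere from Site 2 and Site 3: z² cancels, leaving linear equations in x and y:
600.6 x − 312.8 y = 32525.28
38.2 x − 316.0 y = -16378.15
Solving: x ≈ 86.600, y ≈ 62.298 km (keep extra digits for the depth step; rounded: 86.6, 62.3).
Then from the Site 1 sphere: z² = 260.75² − (x + 162.0)² − (y − 110.2)² with x = 86.600, y = 62.298, so z ≈ 62.402 ≈ 62.4 km.
Check against Site 4 (with the unrounded solution): distance 131.14 ≈ 131.14 km. ✓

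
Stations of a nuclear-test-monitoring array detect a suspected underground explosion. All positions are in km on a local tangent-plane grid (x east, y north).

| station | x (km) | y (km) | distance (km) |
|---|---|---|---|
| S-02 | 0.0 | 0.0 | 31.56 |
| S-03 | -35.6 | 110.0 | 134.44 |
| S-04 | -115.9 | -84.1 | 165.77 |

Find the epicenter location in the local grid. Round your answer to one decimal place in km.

Circle about each station: x² + y² = 31.56²; (x + 35.6)² + (y − 110.0)² = 134.44²; (x + 115.9)² + (y + 84.1)² = 165.77².
Subtracting pairs of circle equations eliminates x²+y² and gives linear equations (the radical axes):
-71.2 x + 220.0 y = -3710.72
-231.8 x − 168.2 y = -5978.04
Solving the 2×2 system: x ≈ 30.8, y ≈ -6.9 km.

x ≈ 30.8 km, y ≈ -6.9 km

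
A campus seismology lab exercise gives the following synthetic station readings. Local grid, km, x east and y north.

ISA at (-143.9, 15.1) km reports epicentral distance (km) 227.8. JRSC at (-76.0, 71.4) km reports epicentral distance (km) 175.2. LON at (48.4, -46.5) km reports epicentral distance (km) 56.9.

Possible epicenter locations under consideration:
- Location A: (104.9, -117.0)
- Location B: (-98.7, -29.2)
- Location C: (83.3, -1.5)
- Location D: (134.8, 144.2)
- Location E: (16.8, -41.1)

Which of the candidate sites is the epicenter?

Location C

For each candidate, compare |candidate − station| to the reported distance:
Location A: residuals ISA 53.9, JRSC 86.0, LON 33.4 → max 86.0 km
Location B: residuals ISA 164.5, JRSC 72.1, LON 91.2 → max 164.5 km
Location C: residuals ISA 0.0, JRSC 0.0, LON 0.0 → max 0.0 km
Location D: residuals ISA 79.3, JRSC 47.8, LON 152.5 → max 152.5 km
Location E: residuals ISA 57.6, JRSC 29.4, LON 24.8 → max 57.6 km
Only Location C has all residuals ≈ 0.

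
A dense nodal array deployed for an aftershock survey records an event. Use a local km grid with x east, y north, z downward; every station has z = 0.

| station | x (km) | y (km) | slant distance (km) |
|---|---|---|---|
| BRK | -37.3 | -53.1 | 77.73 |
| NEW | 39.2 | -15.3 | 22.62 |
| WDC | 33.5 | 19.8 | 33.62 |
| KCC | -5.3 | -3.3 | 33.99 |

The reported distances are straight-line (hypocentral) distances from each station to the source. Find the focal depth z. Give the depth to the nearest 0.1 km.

Each station gives a sphere (x−x_i)² + (y−y_i)² + z² = d_i² (stations at z=0).
Subtracting the BRK sphere from NEW and WDC: z² cancels, leaving linear equations in x and y:
153.0 x + 75.6 y = 3090.12
141.6 x + 145.8 y = 2215.04
Solving: x ≈ 24.399, y ≈ -8.503 km (keep extra digits for the depth step; rounded: 24.4, -8.5).
Then from the BRK sphere: z² = 77.73² − (x + 37.3)² − (y + 53.1)² with x = 24.399, y = -8.503, so z ≈ 15.694 ≈ 15.7 km.

depth ≈ 15.7 km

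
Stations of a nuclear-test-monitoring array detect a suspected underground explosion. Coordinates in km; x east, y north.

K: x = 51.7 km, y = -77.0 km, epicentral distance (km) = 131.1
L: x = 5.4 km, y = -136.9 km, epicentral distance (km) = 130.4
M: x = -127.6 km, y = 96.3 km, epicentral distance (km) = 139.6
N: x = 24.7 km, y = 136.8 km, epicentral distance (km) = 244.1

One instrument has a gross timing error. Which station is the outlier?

Solve using three stations at a time. Using K, L, M (subtract circle equations pairwise → linear system) gives (x, y) ≈ (-71.2, -31.4).
Distances from that point to each station vs reported:
  K: calculated 131.1 vs reported 131.1 → residual 0.0 km
  L: calculated 130.4 vs reported 130.4 → residual 0.0 km
  M: calculated 139.6 vs reported 139.6 → residual 0.0 km
  N: calculated 193.6 vs reported 244.1 → residual 50.5 km
K, L, M are mutually consistent (residuals ≈ 0); N is off by 50.5 km.

N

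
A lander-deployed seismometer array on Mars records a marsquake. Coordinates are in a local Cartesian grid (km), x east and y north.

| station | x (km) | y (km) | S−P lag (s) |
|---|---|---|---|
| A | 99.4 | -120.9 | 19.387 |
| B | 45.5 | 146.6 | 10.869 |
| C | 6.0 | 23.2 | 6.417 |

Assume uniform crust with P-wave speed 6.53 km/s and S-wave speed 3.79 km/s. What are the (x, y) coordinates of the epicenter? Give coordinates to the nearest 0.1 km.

(57.8, 49.2)

Distance from S−P lag: d = Δt · v_P v_S / (v_P − v_S) = Δt · (6.53·3.79)/(6.53−3.79) ≈ 9.0324·Δt.
So d_A = 175.11, d_B = 98.17, d_C = 57.96 km.
Circle about each station: (x − 99.4)² + (y + 120.9)² = 175.11²; (x − 45.5)² + (y − 146.6)² = 98.17²; (x − 6.0)² + (y − 23.2)² = 57.96².
Subtracting the A equation from the B and C equations removes the quadratic terms:
-107.8 x + 535.0 y = 20090.80
-186.8 x + 288.2 y = 3381.22
Solving the 2×2 system: x ≈ 57.8, y ≈ 49.2 km.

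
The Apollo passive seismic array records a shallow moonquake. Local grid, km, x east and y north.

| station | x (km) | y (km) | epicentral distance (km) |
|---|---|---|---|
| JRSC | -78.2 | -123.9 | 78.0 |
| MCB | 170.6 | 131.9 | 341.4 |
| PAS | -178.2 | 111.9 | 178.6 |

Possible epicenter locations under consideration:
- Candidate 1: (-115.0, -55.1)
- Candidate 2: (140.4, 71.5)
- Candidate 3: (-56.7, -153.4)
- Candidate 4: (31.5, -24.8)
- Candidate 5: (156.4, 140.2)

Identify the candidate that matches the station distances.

Candidate 1

For each candidate, compare |candidate − station| to the reported distance:
Candidate 1: residuals JRSC 0.0, MCB 0.0, PAS 0.0 → max 0.0 km
Candidate 2: residuals JRSC 215.2, MCB 273.9, PAS 142.6 → max 273.9 km
Candidate 3: residuals JRSC 41.5, MCB 23.4, PAS 113.2 → max 113.2 km
Candidate 4: residuals JRSC 69.8, MCB 131.9, PAS 71.7 → max 131.9 km
Candidate 5: residuals JRSC 275.3, MCB 325.0, PAS 157.2 → max 325.0 km
Only Candidate 1 has all residuals ≈ 0.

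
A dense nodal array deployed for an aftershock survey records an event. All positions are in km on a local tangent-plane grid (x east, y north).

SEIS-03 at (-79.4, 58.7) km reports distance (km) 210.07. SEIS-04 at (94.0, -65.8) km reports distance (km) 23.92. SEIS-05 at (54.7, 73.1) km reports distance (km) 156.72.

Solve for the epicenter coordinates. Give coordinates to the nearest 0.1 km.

Circle about each station: (x + 79.4)² + (y − 58.7)² = 210.07²; (x − 94.0)² + (y + 65.8)² = 23.92²; (x − 54.7)² + (y − 73.1)² = 156.72².
Subtracting pairs of circle equations eliminates x²+y² and gives linear equations (the radical axes):
346.8 x − 249.0 y = 46972.83
268.2 x + 28.8 y = 18153.90
Solving the 2×2 system: x ≈ 76.5, y ≈ -82.1 km.

(76.5, -82.1)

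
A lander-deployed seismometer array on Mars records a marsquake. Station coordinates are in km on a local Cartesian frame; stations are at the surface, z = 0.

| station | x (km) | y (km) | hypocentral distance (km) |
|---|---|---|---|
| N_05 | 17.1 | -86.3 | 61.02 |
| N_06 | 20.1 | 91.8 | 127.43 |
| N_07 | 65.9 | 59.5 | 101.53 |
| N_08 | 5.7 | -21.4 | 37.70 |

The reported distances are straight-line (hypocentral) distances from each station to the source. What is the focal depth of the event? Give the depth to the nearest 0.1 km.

Each station gives a sphere (x−x_i)² + (y−y_i)² + z² = d_i² (stations at z=0).
Subtracting the N_05 sphere from N_06 and N_07: z² cancels, leaving linear equations in x and y:
6.0 x + 356.2 y = -11423.81
97.6 x + 291.6 y = -6441.94
Solving: x ≈ 31.396, y ≈ -32.600 km (keep extra digits for the depth step; rounded: 31.4, -32.6).
Then from the N_05 sphere: z² = 61.02² − (x − 17.1)² − (y + 86.3)² with x = 31.396, y = -32.600, so z ≈ 25.207 ≈ 25.2 km.
Check against N_08 (with the unrounded solution): distance 37.70 ≈ 37.70 km. ✓

z ≈ 25.2 km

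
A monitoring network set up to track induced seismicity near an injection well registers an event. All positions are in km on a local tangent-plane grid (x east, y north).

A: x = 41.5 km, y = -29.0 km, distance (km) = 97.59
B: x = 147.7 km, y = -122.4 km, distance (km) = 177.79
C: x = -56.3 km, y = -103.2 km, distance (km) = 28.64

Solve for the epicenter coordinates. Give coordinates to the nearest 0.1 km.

Circle about each station: (x − 41.5)² + (y + 29.0)² = 97.59²; (x − 147.7)² + (y + 122.4)² = 177.79²; (x + 56.3)² + (y + 103.2)² = 28.64².
Subtracting pairs of circle equations eliminates x²+y² and gives linear equations (the radical axes):
212.4 x − 186.8 y = 12148.32
-195.6 x − 148.4 y = 19960.24
Solving the 2×2 system: x ≈ -28.3, y ≈ -97.2 km.
Check against A (with the unrounded x, y): √((x − 41.5)²+(y + 29.0)²) = 97.59 ≈ 97.59 km. ✓

(-28.3, -97.2)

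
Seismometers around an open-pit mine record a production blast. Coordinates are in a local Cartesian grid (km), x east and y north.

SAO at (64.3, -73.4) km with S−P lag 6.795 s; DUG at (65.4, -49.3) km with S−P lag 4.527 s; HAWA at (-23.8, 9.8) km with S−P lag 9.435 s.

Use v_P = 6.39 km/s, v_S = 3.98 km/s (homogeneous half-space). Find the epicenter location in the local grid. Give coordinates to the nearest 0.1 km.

(75.0, -2.5)

Distance from S−P lag: d = Δt · v_P v_S / (v_P − v_S) = Δt · (6.39·3.98)/(6.39−3.98) ≈ 10.5528·Δt.
So d_SAO = 71.71, d_DUG = 47.77, d_HAWA = 99.57 km.
Circle about each station: (x − 64.3)² + (y + 73.4)² = 71.71²; (x − 65.4)² + (y + 49.3)² = 47.77²; (x + 23.8)² + (y − 9.8)² = 99.57².
Subtracting pairs of circle equations eliminates x²+y² and gives linear equations (the radical axes):
2.2 x + 48.2 y = 45.95
-176.2 x + 166.4 y = -13631.43
Solving the 2×2 system: x ≈ 75.0, y ≈ -2.5 km.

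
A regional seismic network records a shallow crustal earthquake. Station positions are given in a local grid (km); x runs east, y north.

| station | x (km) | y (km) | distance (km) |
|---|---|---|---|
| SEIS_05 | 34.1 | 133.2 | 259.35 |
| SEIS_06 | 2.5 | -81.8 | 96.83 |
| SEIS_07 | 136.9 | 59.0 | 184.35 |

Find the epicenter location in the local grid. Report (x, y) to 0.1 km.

Circle about each station: (x − 34.1)² + (y − 133.2)² = 259.35²; (x − 2.5)² + (y + 81.8)² = 96.83²; (x − 136.9)² + (y − 59.0)² = 184.35².
Subtracting pairs of circle equations eliminates x²+y² and gives linear equations (the radical axes):
-63.2 x − 430.0 y = 45678.81
205.6 x − 148.4 y = 36595.06
Solving the 2×2 system: x ≈ 91.6, y ≈ -119.7 km.
Check against SEIS_05 (with the unrounded x, y): √((x − 34.1)²+(y − 133.2)²) = 259.35 ≈ 259.35 km. ✓

x ≈ 91.6 km, y ≈ -119.7 km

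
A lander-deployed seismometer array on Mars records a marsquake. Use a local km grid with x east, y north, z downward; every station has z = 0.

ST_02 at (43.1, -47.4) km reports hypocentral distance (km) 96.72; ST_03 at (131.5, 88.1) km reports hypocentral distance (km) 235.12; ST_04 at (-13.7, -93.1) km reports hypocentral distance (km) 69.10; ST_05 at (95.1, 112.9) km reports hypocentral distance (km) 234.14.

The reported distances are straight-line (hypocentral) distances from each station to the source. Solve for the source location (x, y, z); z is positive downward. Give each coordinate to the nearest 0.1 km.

Each station gives a sphere (x−x_i)² + (y−y_i)² + z² = d_i² (stations at z=0).
Subtracting the ST_02 sphere from ST_03 and ST_04: z² cancels, leaving linear equations in x and y:
176.8 x + 271.0 y = -24977.17
-113.6 x − 91.4 y = 9330.88
Solving: x ≈ -16.803, y ≈ -81.205 km (keep extra digits for the depth step; rounded: -16.8, -81.2).
Then from the ST_02 sphere: z² = 96.72² − (x − 43.1)² − (y + 47.4)² with x = -16.803, y = -81.205, so z ≈ 67.997 ≈ 68.0 km.

x ≈ -16.8 km, y ≈ -81.2 km, depth ≈ 68.0 km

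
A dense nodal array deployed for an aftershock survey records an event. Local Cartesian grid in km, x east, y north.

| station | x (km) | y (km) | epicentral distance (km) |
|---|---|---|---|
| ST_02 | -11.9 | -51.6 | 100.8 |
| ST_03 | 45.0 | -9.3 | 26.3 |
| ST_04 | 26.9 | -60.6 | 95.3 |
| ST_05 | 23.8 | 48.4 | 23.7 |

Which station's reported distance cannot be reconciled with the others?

Solve using three stations at a time. Using ST_02, ST_04, ST_05 (subtract circle equations pairwise → linear system) gives (x, y) ≈ (42.2, 33.5).
Distances from that point to each station vs reported:
  ST_02: calculated 100.8 vs reported 100.8 → residual 0.0 km
  ST_03: calculated 42.9 vs reported 26.3 → residual 16.6 km
  ST_04: calculated 95.3 vs reported 95.3 → residual 0.0 km
  ST_05: calculated 23.7 vs reported 23.7 → residual 0.0 km
ST_02, ST_04, ST_05 are mutually consistent (residuals ≈ 0); ST_03 is off by 16.6 km.

ST_03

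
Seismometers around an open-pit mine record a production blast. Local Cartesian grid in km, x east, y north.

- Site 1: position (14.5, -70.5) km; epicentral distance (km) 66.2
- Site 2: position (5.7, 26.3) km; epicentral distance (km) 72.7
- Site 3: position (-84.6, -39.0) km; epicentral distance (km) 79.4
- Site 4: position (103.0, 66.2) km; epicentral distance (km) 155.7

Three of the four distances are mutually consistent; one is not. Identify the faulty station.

Site 1

Solve using three stations at a time. Using Site 2, Site 3, Site 4 (subtract circle equations pairwise → linear system) gives (x, y) ≈ (-5.4, -45.7).
Distances from that point to each station vs reported:
  Site 1: calculated 31.8 vs reported 66.2 → residual 34.4 km
  Site 2: calculated 72.8 vs reported 72.7 → residual 0.1 km
  Site 3: calculated 79.5 vs reported 79.4 → residual 0.1 km
  Site 4: calculated 155.8 vs reported 155.7 → residual 0.1 km
Site 2, Site 3, Site 4 are mutually consistent (residuals ≈ 0); Site 1 is off by 34.4 km.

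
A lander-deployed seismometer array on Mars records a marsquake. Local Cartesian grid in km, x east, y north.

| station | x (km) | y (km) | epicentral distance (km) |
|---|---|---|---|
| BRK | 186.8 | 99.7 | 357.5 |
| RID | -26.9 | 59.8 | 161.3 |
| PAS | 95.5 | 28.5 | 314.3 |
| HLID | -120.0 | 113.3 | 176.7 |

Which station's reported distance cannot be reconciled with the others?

Solve using three stations at a time. Using BRK, RID, HLID (subtract circle equations pairwise → linear system) gives (x, y) ≈ (-131.5, -63.2).
Distances from that point to each station vs reported:
  BRK: calculated 357.6 vs reported 357.5 → residual 0.1 km
  RID: calculated 161.4 vs reported 161.3 → residual 0.1 km
  PAS: calculated 244.8 vs reported 314.3 → residual 69.5 km
  HLID: calculated 176.8 vs reported 176.7 → residual 0.1 km
BRK, RID, HLID are mutually consistent (residuals ≈ 0); PAS is off by 69.5 km.

PAS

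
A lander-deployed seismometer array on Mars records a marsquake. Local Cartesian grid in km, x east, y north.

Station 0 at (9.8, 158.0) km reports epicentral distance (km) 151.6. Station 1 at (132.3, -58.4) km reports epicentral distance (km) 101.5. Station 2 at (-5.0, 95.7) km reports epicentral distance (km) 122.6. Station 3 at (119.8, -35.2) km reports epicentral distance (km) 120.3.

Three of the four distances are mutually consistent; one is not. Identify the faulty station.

Station 3

Solve using three stations at a time. Using Station 0, Station 1, Station 2 (subtract circle equations pairwise → linear system) gives (x, y) ≈ (103.7, 39.0).
Distances from that point to each station vs reported:
  Station 0: calculated 151.6 vs reported 151.6 → residual 0.0 km
  Station 1: calculated 101.5 vs reported 101.5 → residual 0.0 km
  Station 2: calculated 122.6 vs reported 122.6 → residual 0.0 km
  Station 3: calculated 75.9 vs reported 120.3 → residual 44.4 km
Station 0, Station 1, Station 2 are mutually consistent (residuals ≈ 0); Station 3 is off by 44.4 km.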